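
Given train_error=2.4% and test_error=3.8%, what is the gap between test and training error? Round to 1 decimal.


Generalization gap = test_error - train_error
= 3.8 - 2.4
= 1.4%
A small gap suggests good generalization.

1.4


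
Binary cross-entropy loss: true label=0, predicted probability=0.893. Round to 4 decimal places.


For y=0: Loss = -log(1-p)
= -log(1 - 0.893)
= -log(0.107)
= -(-2.2349)
= 2.2349

2.2349


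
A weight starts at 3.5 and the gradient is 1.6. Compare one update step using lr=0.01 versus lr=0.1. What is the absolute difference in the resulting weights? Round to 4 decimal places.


With lr=0.01: w_new = 3.5 - 0.01 * 1.6 = 3.484
With lr=0.1: w_new = 3.5 - 0.1 * 1.6 = 3.34
Absolute difference = |3.484 - 3.34|
= 0.1440

0.1440


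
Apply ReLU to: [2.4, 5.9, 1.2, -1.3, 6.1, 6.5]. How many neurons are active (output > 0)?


ReLU(x) = max(0, x) for each element:
ReLU(2.4) = 2.4
ReLU(5.9) = 5.9
ReLU(1.2) = 1.2
ReLU(-1.3) = 0
ReLU(6.1) = 6.1
ReLU(6.5) = 6.5
Active neurons (>0): 5

5


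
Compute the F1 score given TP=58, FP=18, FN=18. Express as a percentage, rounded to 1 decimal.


Precision = TP / (TP + FP) = 58 / 76 = 0.7632
Recall = TP / (TP + FN) = 58 / 76 = 0.7632
F1 = 2 * P * R / (P + R)
= 2 * 0.7632 * 0.7632 / (0.7632 + 0.7632)
= 1.1648 / 1.5263
= 0.7632
As percentage: 76.3%

76.3


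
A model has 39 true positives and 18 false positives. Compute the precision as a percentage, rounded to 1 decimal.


Precision = TP / (TP + FP) * 100
= 39 / (39 + 18)
= 39 / 57
= 0.6842
= 68.4%

68.4


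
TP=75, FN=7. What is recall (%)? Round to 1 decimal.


Recall = TP / (TP + FN) * 100
= 75 / (75 + 7)
= 75 / 82
= 0.9146
= 91.5%

91.5


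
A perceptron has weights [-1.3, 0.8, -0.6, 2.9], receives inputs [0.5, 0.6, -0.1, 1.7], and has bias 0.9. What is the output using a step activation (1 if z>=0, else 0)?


z = w . x + b
= -1.3*0.5 + 0.8*0.6 + -0.6*-0.1 + 2.9*1.7 + 0.9
= -0.65 + 0.48 + 0.06 + 4.93 + 0.9
= 4.82 + 0.9
= 5.72
Since z = 5.72 >= 0, output = 1

1


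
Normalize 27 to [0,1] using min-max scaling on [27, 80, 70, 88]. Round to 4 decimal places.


Min = 27, Max = 88
Range = 88 - 27 = 61
Scaled = (x - min) / (max - min)
= (27 - 27) / 61
= 0 / 61
= 0.0000

0.0000


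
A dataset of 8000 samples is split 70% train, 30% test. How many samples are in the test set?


Train samples = 8000 * 70% = 5600
Test samples = 8000 - 5600
= 2400

2400


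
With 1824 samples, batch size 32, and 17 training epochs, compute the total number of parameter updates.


Iterations per epoch = 1824 / 32 = 57
Total updates = iterations_per_epoch * epochs
= 57 * 17
= 969

969


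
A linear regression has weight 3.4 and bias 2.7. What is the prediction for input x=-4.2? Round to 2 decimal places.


y = 3.4 * -4.2 + (2.7)
= -14.28 + (2.7)
= -11.58

-11.58


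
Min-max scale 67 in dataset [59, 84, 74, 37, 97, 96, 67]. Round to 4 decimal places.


Min = 37, Max = 97
Range = 97 - 37 = 60
Scaled = (x - min) / (max - min)
= (67 - 37) / 60
= 30 / 60
= 0.5000

0.5000


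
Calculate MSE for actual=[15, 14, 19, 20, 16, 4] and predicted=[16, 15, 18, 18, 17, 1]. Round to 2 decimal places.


Differences: [-1, -1, 1, 2, -1, 3]
Squared errors: [1, 1, 1, 4, 1, 9]
Sum of squared errors = 17
MSE = 17 / 6 = 2.83

2.83


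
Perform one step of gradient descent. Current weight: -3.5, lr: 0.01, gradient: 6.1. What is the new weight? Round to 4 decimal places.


w_new = w_old - lr * gradient
= -3.5 - 0.01 * 6.1
= -3.5 - (0.061)
= -3.5610

-3.5610


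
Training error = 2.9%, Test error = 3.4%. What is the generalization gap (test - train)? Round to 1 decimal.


Generalization gap = test_error - train_error
= 3.4 - 2.9
= 0.5%
A small gap suggests good generalization.

0.5


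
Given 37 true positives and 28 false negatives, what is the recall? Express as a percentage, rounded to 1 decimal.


Recall = TP / (TP + FN) * 100
= 37 / (37 + 28)
= 37 / 65
= 0.5692
= 56.9%

56.9


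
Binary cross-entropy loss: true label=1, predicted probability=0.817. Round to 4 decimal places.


For y=1: Loss = -log(p)
= -log(0.817)
= -(-0.2021)
= 0.2021

0.2021


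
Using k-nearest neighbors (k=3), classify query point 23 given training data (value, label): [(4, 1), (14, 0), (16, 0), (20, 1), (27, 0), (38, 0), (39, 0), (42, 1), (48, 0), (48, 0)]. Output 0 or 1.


Distances from query 23:
Point 20 (class 1): distance = 3
Point 27 (class 0): distance = 4
Point 16 (class 0): distance = 7
K=3 nearest neighbors: classes = [1, 0, 0]
Votes for class 1: 1 / 3
Majority vote => class 0

0


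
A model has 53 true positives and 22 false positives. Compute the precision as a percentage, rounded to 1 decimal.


Precision = TP / (TP + FP) * 100
= 53 / (53 + 22)
= 53 / 75
= 0.7067
= 70.7%

70.7


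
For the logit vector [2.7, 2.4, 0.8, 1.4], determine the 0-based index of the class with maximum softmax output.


Softmax is a monotonic transformation, so it preserves the argmax.
We need to find the index of the maximum logit.
Index 0: 2.7
Index 1: 2.4
Index 2: 0.8
Index 3: 1.4
Maximum logit = 2.7 at index 0

0


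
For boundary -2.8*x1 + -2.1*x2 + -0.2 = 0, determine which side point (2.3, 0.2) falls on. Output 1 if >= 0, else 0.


Compute -2.8 * 2.3 + -2.1 * 0.2 + -0.2
= -6.44 + -0.42 + -0.2
= -7.06
Since -7.06 < 0, the point is on the negative side.

0


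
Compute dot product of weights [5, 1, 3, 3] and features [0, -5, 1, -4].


Element-wise products:
5 * 0 = 0
1 * -5 = -5
3 * 1 = 3
3 * -4 = -12
Sum = 0 + -5 + 3 + -12
= -14

-14


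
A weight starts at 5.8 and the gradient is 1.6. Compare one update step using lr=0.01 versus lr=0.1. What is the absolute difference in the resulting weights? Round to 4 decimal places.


With lr=0.01: w_new = 5.8 - 0.01 * 1.6 = 5.784
With lr=0.1: w_new = 5.8 - 0.1 * 1.6 = 5.64
Absolute difference = |5.784 - 5.64|
= 0.1440

0.1440


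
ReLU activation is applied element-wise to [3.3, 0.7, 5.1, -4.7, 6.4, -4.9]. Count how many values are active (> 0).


ReLU(x) = max(0, x) for each element:
ReLU(3.3) = 3.3
ReLU(0.7) = 0.7
ReLU(5.1) = 5.1
ReLU(-4.7) = 0
ReLU(6.4) = 6.4
ReLU(-4.9) = 0
Active neurons (>0): 4

4


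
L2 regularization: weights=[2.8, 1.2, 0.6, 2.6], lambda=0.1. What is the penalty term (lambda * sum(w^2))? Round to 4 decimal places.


Squaring each weight:
2.8^2 = 7.84
1.2^2 = 1.44
0.6^2 = 0.36
2.6^2 = 6.76
Sum of squares = 16.4
Penalty = 0.1 * 16.4 = 1.6400

1.6400


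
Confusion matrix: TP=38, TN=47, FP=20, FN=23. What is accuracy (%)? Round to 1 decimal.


Accuracy = (TP + TN) / (TP + TN + FP + FN) * 100
= (38 + 47) / (38 + 47 + 20 + 23)
= 85 / 128
= 0.6641
= 66.4%

66.4


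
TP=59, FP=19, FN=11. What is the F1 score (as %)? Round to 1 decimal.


Precision = TP / (TP + FP) = 59 / 78 = 0.7564
Recall = TP / (TP + FN) = 59 / 70 = 0.8429
F1 = 2 * P * R / (P + R)
= 2 * 0.7564 * 0.8429 / (0.7564 + 0.8429)
= 1.2751 / 1.5993
= 0.7973
As percentage: 79.7%

79.7


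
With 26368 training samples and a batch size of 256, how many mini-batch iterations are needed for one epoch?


Iterations per epoch = dataset_size / batch_size
= 26368 / 256
= 103

103


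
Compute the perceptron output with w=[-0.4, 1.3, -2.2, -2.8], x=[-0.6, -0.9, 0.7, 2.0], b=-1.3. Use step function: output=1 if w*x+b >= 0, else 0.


z = w . x + b
= -0.4*-0.6 + 1.3*-0.9 + -2.2*0.7 + -2.8*2.0 + -1.3
= 0.24 + -1.17 + -1.54 + -5.6 + -1.3
= -8.07 + -1.3
= -9.37
Since z = -9.37 < 0, output = 0

0


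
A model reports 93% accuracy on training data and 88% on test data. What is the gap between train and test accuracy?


Gap = train_accuracy - test_accuracy
= 93 - 88
= 5%
This moderate gap may indicate mild overfitting.

5


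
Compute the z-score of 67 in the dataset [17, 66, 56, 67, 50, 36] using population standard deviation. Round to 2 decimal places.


Mean = (17 + 66 + 56 + 67 + 50 + 36) / 6 = 48.6667
Variance = sum((x_i - mean)^2) / n = 309.2222
Std = sqrt(309.2222) = 17.5847
Z = (x - mean) / std
= (67 - 48.6667) / 17.5847
= 18.3333 / 17.5847
= 1.04

1.04


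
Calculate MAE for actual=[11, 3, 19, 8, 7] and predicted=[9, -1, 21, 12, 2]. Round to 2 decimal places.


Absolute errors: [2, 4, 2, 4, 5]
Sum of absolute errors = 17
MAE = 17 / 5 = 3.40

3.40


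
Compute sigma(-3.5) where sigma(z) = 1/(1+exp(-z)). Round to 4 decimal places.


sigmoid(z) = 1 / (1 + exp(-z))
exp(-(-3.5)) = exp(3.5) = 33.1155
1 + 33.1155 = 34.1155
1 / 34.1155 = 0.0293

0.0293


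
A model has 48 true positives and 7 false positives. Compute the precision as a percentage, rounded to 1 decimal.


Precision = TP / (TP + FP) * 100
= 48 / (48 + 7)
= 48 / 55
= 0.8727
= 87.3%

87.3


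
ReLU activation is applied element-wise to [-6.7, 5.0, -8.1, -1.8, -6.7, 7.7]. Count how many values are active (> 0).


ReLU(x) = max(0, x) for each element:
ReLU(-6.7) = 0
ReLU(5.0) = 5.0
ReLU(-8.1) = 0
ReLU(-1.8) = 0
ReLU(-6.7) = 0
ReLU(7.7) = 7.7
Active neurons (>0): 2

2


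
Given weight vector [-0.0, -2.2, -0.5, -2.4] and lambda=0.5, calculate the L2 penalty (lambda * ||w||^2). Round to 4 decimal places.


Squaring each weight:
(-0.0)^2 = 0.0
(-2.2)^2 = 4.84
(-0.5)^2 = 0.25
(-2.4)^2 = 5.76
Sum of squares = 10.85
Penalty = 0.5 * 10.85 = 5.4250

5.4250


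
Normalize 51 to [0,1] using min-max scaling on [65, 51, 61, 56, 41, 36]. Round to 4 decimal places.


Min = 36, Max = 65
Range = 65 - 36 = 29
Scaled = (x - min) / (max - min)
= (51 - 36) / 29
= 15 / 29
= 0.5172

0.5172


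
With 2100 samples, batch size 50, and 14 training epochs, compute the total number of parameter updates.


Iterations per epoch = 2100 / 50 = 42
Total updates = iterations_per_epoch * epochs
= 42 * 14
= 588

588


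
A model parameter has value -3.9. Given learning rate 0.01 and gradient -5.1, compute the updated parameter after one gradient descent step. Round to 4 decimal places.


w_new = w_old - lr * gradient
= -3.9 - 0.01 * -5.1
= -3.9 - (-0.051)
= -3.8490

-3.8490


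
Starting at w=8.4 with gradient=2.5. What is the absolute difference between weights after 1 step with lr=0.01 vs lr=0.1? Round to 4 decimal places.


With lr=0.01: w_new = 8.4 - 0.01 * 2.5 = 8.375
With lr=0.1: w_new = 8.4 - 0.1 * 2.5 = 8.15
Absolute difference = |8.375 - 8.15|
= 0.2250

0.2250


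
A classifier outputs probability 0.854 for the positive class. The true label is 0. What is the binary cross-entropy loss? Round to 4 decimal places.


For y=0: Loss = -log(1-p)
= -log(1 - 0.854)
= -log(0.146)
= -(-1.9241)
= 1.9241

1.9241


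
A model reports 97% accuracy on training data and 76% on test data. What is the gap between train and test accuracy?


Gap = train_accuracy - test_accuracy
= 97 - 76
= 21%
This large gap strongly indicates overfitting.

21


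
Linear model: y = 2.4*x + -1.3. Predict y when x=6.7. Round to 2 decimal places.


y = 2.4 * 6.7 + (-1.3)
= 16.08 + (-1.3)
= 14.78

14.78


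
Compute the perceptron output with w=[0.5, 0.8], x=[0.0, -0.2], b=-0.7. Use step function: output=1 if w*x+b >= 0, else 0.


z = w . x + b
= 0.5*0.0 + 0.8*-0.2 + -0.7
= 0.0 + -0.16 + -0.7
= -0.16 + -0.7
= -0.86
Since z = -0.86 < 0, output = 0

0


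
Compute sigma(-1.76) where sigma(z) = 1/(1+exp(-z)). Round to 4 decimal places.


sigmoid(z) = 1 / (1 + exp(-z))
exp(-(-1.76)) = exp(1.76) = 5.8124
1 + 5.8124 = 6.8124
1 / 6.8124 = 0.1468

0.1468


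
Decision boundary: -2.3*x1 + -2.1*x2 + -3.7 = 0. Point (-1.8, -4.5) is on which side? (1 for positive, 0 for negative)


Compute -2.3 * -1.8 + -2.1 * -4.5 + -3.7
= 4.14 + 9.45 + -3.7
= 9.89
Since 9.89 >= 0, the point is on the positive side.

1


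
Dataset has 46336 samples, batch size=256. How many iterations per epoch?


Iterations per epoch = dataset_size / batch_size
= 46336 / 256
= 181

181


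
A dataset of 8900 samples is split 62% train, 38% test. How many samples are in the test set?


Train samples = 8900 * 62% = 5518
Test samples = 8900 - 5518
= 3382

3382


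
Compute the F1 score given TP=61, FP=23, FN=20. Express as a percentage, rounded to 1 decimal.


Precision = TP / (TP + FP) = 61 / 84 = 0.7262
Recall = TP / (TP + FN) = 61 / 81 = 0.7531
F1 = 2 * P * R / (P + R)
= 2 * 0.7262 * 0.7531 / (0.7262 + 0.7531)
= 1.0938 / 1.4793
= 0.7394
As percentage: 73.9%

73.9


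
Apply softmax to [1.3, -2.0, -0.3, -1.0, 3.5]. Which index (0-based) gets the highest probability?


Softmax is a monotonic transformation, so it preserves the argmax.
We need to find the index of the maximum logit.
Index 0: 1.3
Index 1: -2.0
Index 2: -0.3
Index 3: -1.0
Index 4: 3.5
Maximum logit = 3.5 at index 4

4


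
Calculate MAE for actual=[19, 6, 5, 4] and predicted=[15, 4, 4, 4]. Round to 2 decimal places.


Absolute errors: [4, 2, 1, 0]
Sum of absolute errors = 7
MAE = 7 / 4 = 1.75

1.75


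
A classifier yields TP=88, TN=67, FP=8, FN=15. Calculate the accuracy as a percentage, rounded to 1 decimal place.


Accuracy = (TP + TN) / (TP + TN + FP + FN) * 100
= (88 + 67) / (88 + 67 + 8 + 15)
= 155 / 178
= 0.8708
= 87.1%

87.1


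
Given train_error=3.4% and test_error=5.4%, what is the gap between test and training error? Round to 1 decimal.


Generalization gap = test_error - train_error
= 5.4 - 3.4
= 2.0%
A moderate gap.

2.0


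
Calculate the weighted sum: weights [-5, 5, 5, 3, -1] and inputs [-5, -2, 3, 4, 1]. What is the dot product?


Element-wise products:
-5 * -5 = 25
5 * -2 = -10
5 * 3 = 15
3 * 4 = 12
-1 * 1 = -1
Sum = 25 + -10 + 15 + 12 + -1
= 41

41


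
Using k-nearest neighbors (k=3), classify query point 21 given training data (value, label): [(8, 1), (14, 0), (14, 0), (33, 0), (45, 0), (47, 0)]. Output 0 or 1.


Distances from query 21:
Point 14 (class 0): distance = 7
Point 14 (class 0): distance = 7
Point 33 (class 0): distance = 12
K=3 nearest neighbors: classes = [0, 0, 0]
Votes for class 1: 0 / 3
Majority vote => class 0

0


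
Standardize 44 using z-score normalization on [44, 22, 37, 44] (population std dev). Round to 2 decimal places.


Mean = (44 + 22 + 37 + 44) / 4 = 36.75
Variance = sum((x_i - mean)^2) / n = 80.6875
Std = sqrt(80.6875) = 8.9826
Z = (x - mean) / std
= (44 - 36.75) / 8.9826
= 7.25 / 8.9826
= 0.81

0.81


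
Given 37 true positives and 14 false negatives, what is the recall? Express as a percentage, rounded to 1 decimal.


Recall = TP / (TP + FN) * 100
= 37 / (37 + 14)
= 37 / 51
= 0.7255
= 72.5%

72.5


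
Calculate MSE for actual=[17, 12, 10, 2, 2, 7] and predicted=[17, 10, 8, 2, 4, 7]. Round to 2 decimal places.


Differences: [0, 2, 2, 0, -2, 0]
Squared errors: [0, 4, 4, 0, 4, 0]
Sum of squared errors = 12
MSE = 12 / 6 = 2.00

2.00


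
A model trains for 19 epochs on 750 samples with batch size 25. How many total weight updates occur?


Iterations per epoch = 750 / 25 = 30
Total updates = iterations_per_epoch * epochs
= 30 * 19
= 570

570


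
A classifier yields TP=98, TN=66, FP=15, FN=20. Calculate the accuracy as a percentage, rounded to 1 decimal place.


Accuracy = (TP + TN) / (TP + TN + FP + FN) * 100
= (98 + 66) / (98 + 66 + 15 + 20)
= 164 / 199
= 0.8241
= 82.4%

82.4


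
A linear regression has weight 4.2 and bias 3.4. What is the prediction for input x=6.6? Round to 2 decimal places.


y = 4.2 * 6.6 + (3.4)
= 27.72 + (3.4)
= 31.12

31.12


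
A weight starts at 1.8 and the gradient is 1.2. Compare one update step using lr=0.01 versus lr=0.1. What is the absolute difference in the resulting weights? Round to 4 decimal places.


With lr=0.01: w_new = 1.8 - 0.01 * 1.2 = 1.788
With lr=0.1: w_new = 1.8 - 0.1 * 1.2 = 1.68
Absolute difference = |1.788 - 1.68|
= 0.1080

0.1080


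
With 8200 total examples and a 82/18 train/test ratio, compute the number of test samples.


Train samples = 8200 * 82% = 6724
Test samples = 8200 - 6724
= 1476

1476


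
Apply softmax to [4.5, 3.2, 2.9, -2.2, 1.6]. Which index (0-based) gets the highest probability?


Softmax is a monotonic transformation, so it preserves the argmax.
We need to find the index of the maximum logit.
Index 0: 4.5
Index 1: 3.2
Index 2: 2.9
Index 3: -2.2
Index 4: 1.6
Maximum logit = 4.5 at index 0

0


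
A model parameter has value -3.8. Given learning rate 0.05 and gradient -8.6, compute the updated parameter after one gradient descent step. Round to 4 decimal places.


w_new = w_old - lr * gradient
= -3.8 - 0.05 * -8.6
= -3.8 - (-0.43)
= -3.3700

-3.3700


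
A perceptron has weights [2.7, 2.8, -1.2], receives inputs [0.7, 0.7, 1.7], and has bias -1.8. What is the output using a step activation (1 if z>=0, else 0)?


z = w . x + b
= 2.7*0.7 + 2.8*0.7 + -1.2*1.7 + -1.8
= 1.89 + 1.96 + -2.04 + -1.8
= 1.81 + -1.8
= 0.01
Since z = 0.01 >= 0, output = 1

1


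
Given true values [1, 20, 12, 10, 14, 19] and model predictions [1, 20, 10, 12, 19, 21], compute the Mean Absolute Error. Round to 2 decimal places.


Absolute errors: [0, 0, 2, 2, 5, 2]
Sum of absolute errors = 11
MAE = 11 / 6 = 1.83

1.83


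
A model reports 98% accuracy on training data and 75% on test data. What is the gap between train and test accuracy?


Gap = train_accuracy - test_accuracy
= 98 - 75
= 23%
This large gap strongly indicates overfitting.

23


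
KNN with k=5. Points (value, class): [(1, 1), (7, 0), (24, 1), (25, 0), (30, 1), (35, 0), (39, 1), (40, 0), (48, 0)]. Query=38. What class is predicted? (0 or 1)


Distances from query 38:
Point 39 (class 1): distance = 1
Point 40 (class 0): distance = 2
Point 35 (class 0): distance = 3
Point 30 (class 1): distance = 8
Point 48 (class 0): distance = 10
K=5 nearest neighbors: classes = [1, 0, 0, 1, 0]
Votes for class 1: 2 / 5
Majority vote => class 0

0


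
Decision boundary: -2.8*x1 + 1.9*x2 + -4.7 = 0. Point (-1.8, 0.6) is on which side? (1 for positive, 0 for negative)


Compute -2.8 * -1.8 + 1.9 * 0.6 + -4.7
= 5.04 + 1.14 + -4.7
= 1.48
Since 1.48 >= 0, the point is on the positive side.

1


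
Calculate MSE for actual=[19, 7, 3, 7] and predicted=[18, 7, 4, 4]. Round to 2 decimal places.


Differences: [1, 0, -1, 3]
Squared errors: [1, 0, 1, 9]
Sum of squared errors = 11
MSE = 11 / 4 = 2.75

2.75


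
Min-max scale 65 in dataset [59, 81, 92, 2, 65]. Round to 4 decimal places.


Min = 2, Max = 92
Range = 92 - 2 = 90
Scaled = (x - min) / (max - min)
= (65 - 2) / 90
= 63 / 90
= 0.7000

0.7000


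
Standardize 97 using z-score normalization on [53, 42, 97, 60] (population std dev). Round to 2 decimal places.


Mean = (53 + 42 + 97 + 60) / 4 = 63.0
Variance = sum((x_i - mean)^2) / n = 426.5
Std = sqrt(426.5) = 20.6519
Z = (x - mean) / std
= (97 - 63.0) / 20.6519
= 34.0 / 20.6519
= 1.65

1.65


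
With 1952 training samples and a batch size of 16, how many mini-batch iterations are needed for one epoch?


Iterations per epoch = dataset_size / batch_size
= 1952 / 16
= 122

122


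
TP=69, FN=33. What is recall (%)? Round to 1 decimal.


Recall = TP / (TP + FN) * 100
= 69 / (69 + 33)
= 69 / 102
= 0.6765
= 67.6%

67.6


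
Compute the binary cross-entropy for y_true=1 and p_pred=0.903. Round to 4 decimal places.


For y=1: Loss = -log(p)
= -log(0.903)
= -(-0.102)
= 0.1020

0.1020


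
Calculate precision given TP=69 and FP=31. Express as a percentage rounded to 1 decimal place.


Precision = TP / (TP + FP) * 100
= 69 / (69 + 31)
= 69 / 100
= 0.69
= 69.0%

69.0


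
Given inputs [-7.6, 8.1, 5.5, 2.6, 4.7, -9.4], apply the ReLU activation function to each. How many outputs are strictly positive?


ReLU(x) = max(0, x) for each element:
ReLU(-7.6) = 0
ReLU(8.1) = 8.1
ReLU(5.5) = 5.5
ReLU(2.6) = 2.6
ReLU(4.7) = 4.7
ReLU(-9.4) = 0
Active neurons (>0): 4

4


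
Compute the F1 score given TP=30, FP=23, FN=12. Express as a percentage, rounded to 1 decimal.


Precision = TP / (TP + FP) = 30 / 53 = 0.566
Recall = TP / (TP + FN) = 30 / 42 = 0.7143
F1 = 2 * P * R / (P + R)
= 2 * 0.566 * 0.7143 / (0.566 + 0.7143)
= 0.8086 / 1.2803
= 0.6316
As percentage: 63.2%

63.2


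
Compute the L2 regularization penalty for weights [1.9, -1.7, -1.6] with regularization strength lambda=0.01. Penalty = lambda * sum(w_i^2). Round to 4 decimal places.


Squaring each weight:
1.9^2 = 3.61
(-1.7)^2 = 2.89
(-1.6)^2 = 2.56
Sum of squares = 9.06
Penalty = 0.01 * 9.06 = 0.0906

0.0906


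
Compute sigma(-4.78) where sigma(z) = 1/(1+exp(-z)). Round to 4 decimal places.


sigmoid(z) = 1 / (1 + exp(-z))
exp(-(-4.78)) = exp(4.78) = 119.1043
1 + 119.1043 = 120.1043
1 / 120.1043 = 0.0083

0.0083


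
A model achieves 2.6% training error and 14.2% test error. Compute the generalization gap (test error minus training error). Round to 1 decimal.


Generalization gap = test_error - train_error
= 14.2 - 2.6
= 11.6%
A large gap suggests overfitting.

11.6


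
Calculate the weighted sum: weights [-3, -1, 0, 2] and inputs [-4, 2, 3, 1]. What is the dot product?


Element-wise products:
-3 * -4 = 12
-1 * 2 = -2
0 * 3 = 0
2 * 1 = 2
Sum = 12 + -2 + 0 + 2
= 12

12


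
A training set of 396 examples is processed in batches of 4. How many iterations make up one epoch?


Iterations per epoch = dataset_size / batch_size
= 396 / 4
= 99

99


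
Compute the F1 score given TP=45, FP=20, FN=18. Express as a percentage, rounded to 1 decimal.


Precision = TP / (TP + FP) = 45 / 65 = 0.6923
Recall = TP / (TP + FN) = 45 / 63 = 0.7143
F1 = 2 * P * R / (P + R)
= 2 * 0.6923 * 0.7143 / (0.6923 + 0.7143)
= 0.989 / 1.4066
= 0.7031
As percentage: 70.3%

70.3


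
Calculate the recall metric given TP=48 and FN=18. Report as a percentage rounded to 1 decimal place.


Recall = TP / (TP + FN) * 100
= 48 / (48 + 18)
= 48 / 66
= 0.7273
= 72.7%

72.7


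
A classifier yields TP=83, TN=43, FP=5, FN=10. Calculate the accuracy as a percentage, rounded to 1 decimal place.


Accuracy = (TP + TN) / (TP + TN + FP + FN) * 100
= (83 + 43) / (83 + 43 + 5 + 10)
= 126 / 141
= 0.8936
= 89.4%

89.4


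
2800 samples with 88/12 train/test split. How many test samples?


Train samples = 2800 * 88% = 2464
Test samples = 2800 - 2464
= 336

336


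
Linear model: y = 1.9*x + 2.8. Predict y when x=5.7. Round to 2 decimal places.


y = 1.9 * 5.7 + (2.8)
= 10.83 + (2.8)
= 13.63

13.63


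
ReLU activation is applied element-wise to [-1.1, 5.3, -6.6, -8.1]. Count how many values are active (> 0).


ReLU(x) = max(0, x) for each element:
ReLU(-1.1) = 0
ReLU(5.3) = 5.3
ReLU(-6.6) = 0
ReLU(-8.1) = 0
Active neurons (>0): 1

1


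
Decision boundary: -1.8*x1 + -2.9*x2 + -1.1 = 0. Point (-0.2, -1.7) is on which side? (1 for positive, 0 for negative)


Compute -1.8 * -0.2 + -2.9 * -1.7 + -1.1
= 0.36 + 4.93 + -1.1
= 4.19
Since 4.19 >= 0, the point is on the positive side.

1


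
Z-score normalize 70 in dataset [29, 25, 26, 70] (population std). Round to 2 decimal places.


Mean = (29 + 25 + 26 + 70) / 4 = 37.5
Variance = sum((x_i - mean)^2) / n = 354.25
Std = sqrt(354.25) = 18.8215
Z = (x - mean) / std
= (70 - 37.5) / 18.8215
= 32.5 / 18.8215
= 1.73

1.73


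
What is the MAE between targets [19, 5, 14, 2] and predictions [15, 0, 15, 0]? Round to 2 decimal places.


Absolute errors: [4, 5, 1, 2]
Sum of absolute errors = 12
MAE = 12 / 4 = 3.00

3.00


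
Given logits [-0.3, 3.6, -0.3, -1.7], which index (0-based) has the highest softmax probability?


Softmax is a monotonic transformation, so it preserves the argmax.
We need to find the index of the maximum logit.
Index 0: -0.3
Index 1: 3.6
Index 2: -0.3
Index 3: -1.7
Maximum logit = 3.6 at index 1

1


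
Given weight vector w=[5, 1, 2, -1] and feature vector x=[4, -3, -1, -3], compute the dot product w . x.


Element-wise products:
5 * 4 = 20
1 * -3 = -3
2 * -1 = -2
-1 * -3 = 3
Sum = 20 + -3 + -2 + 3
= 18

18


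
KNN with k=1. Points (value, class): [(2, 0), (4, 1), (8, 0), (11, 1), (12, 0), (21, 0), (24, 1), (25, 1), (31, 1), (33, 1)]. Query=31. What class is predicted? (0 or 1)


Distances from query 31:
Point 31 (class 1): distance = 0
K=1 nearest neighbors: classes = [1]
Votes for class 1: 1 / 1
Majority vote => class 1

1


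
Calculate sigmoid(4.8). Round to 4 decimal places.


sigmoid(z) = 1 / (1 + exp(-z))
exp(-(4.8)) = exp(-4.8) = 0.0082
1 + 0.0082 = 1.0082
1 / 1.0082 = 0.9918

0.9918


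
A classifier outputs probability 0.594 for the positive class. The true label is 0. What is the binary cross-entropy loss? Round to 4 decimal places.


For y=0: Loss = -log(1-p)
= -log(1 - 0.594)
= -log(0.406)
= -(-0.9014)
= 0.9014

0.9014


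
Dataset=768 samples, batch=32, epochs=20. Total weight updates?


Iterations per epoch = 768 / 32 = 24
Total updates = iterations_per_epoch * epochs
= 24 * 20
= 480

480


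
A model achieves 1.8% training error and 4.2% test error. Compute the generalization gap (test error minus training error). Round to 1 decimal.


Generalization gap = test_error - train_error
= 4.2 - 1.8
= 2.4%
A moderate gap.

2.4


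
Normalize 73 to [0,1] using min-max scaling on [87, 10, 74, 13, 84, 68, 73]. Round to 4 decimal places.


Min = 10, Max = 87
Range = 87 - 10 = 77
Scaled = (x - min) / (max - min)
= (73 - 10) / 77
= 63 / 77
= 0.8182

0.8182


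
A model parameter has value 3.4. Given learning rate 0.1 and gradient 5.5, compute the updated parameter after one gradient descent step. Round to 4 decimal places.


w_new = w_old - lr * gradient
= 3.4 - 0.1 * 5.5
= 3.4 - (0.55)
= 2.8500

2.8500


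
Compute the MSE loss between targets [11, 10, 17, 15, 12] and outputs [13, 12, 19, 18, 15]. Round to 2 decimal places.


Differences: [-2, -2, -2, -3, -3]
Squared errors: [4, 4, 4, 9, 9]
Sum of squared errors = 30
MSE = 30 / 5 = 6.00

6.00


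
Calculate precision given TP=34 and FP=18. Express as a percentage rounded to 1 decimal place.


Precision = TP / (TP + FP) * 100
= 34 / (34 + 18)
= 34 / 52
= 0.6538
= 65.4%

65.4


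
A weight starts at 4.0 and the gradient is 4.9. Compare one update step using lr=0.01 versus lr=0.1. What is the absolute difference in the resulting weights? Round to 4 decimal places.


With lr=0.01: w_new = 4.0 - 0.01 * 4.9 = 3.951
With lr=0.1: w_new = 4.0 - 0.1 * 4.9 = 3.51
Absolute difference = |3.951 - 3.51|
= 0.4410

0.4410


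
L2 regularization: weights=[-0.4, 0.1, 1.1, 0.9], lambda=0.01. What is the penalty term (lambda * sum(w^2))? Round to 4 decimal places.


Squaring each weight:
(-0.4)^2 = 0.16
0.1^2 = 0.01
1.1^2 = 1.21
0.9^2 = 0.81
Sum of squares = 2.19
Penalty = 0.01 * 2.19 = 0.0219

0.0219


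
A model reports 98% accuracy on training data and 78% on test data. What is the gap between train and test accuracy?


Gap = train_accuracy - test_accuracy
= 98 - 78
= 20%
This gap suggests the model is overfitting.

20


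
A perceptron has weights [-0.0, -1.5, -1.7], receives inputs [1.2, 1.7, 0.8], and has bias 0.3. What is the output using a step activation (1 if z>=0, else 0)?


z = w . x + b
= -0.0*1.2 + -1.5*1.7 + -1.7*0.8 + 0.3
= -0.0 + -2.55 + -1.36 + 0.3
= -3.91 + 0.3
= -3.61
Since z = -3.61 < 0, output = 0

0


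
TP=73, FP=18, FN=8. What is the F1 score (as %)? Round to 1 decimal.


Precision = TP / (TP + FP) = 73 / 91 = 0.8022
Recall = TP / (TP + FN) = 73 / 81 = 0.9012
F1 = 2 * P * R / (P + R)
= 2 * 0.8022 * 0.9012 / (0.8022 + 0.9012)
= 1.4459 / 1.7034
= 0.8488
As percentage: 84.9%

84.9


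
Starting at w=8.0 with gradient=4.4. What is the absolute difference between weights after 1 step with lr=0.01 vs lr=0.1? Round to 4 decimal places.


With lr=0.01: w_new = 8.0 - 0.01 * 4.4 = 7.956
With lr=0.1: w_new = 8.0 - 0.1 * 4.4 = 7.56
Absolute difference = |7.956 - 7.56|
= 0.3960

0.3960


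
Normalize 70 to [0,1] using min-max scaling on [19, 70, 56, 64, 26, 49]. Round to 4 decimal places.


Min = 19, Max = 70
Range = 70 - 19 = 51
Scaled = (x - min) / (max - min)
= (70 - 19) / 51
= 51 / 51
= 1.0000

1.0000


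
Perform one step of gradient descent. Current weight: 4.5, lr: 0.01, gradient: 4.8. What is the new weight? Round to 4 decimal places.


w_new = w_old - lr * gradient
= 4.5 - 0.01 * 4.8
= 4.5 - (0.048)
= 4.4520

4.4520


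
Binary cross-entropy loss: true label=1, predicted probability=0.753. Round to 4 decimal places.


For y=1: Loss = -log(p)
= -log(0.753)
= -(-0.2837)
= 0.2837

0.2837


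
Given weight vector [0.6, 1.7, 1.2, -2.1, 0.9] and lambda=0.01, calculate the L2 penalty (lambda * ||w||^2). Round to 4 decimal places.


Squaring each weight:
0.6^2 = 0.36
1.7^2 = 2.89
1.2^2 = 1.44
(-2.1)^2 = 4.41
0.9^2 = 0.81
Sum of squares = 9.91
Penalty = 0.01 * 9.91 = 0.0991

0.0991


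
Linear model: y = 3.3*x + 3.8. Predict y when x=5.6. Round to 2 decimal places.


y = 3.3 * 5.6 + (3.8)
= 18.48 + (3.8)
= 22.28

22.28


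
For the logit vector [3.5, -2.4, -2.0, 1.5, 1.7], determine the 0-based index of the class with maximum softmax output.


Softmax is a monotonic transformation, so it preserves the argmax.
We need to find the index of the maximum logit.
Index 0: 3.5
Index 1: -2.4
Index 2: -2.0
Index 3: 1.5
Index 4: 1.7
Maximum logit = 3.5 at index 0

0


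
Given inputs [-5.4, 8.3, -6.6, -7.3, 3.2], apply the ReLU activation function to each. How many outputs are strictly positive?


ReLU(x) = max(0, x) for each element:
ReLU(-5.4) = 0
ReLU(8.3) = 8.3
ReLU(-6.6) = 0
ReLU(-7.3) = 0
ReLU(3.2) = 3.2
Active neurons (>0): 2

2


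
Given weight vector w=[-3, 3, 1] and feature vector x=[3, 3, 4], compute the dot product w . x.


Element-wise products:
-3 * 3 = -9
3 * 3 = 9
1 * 4 = 4
Sum = -9 + 9 + 4
= 4

4


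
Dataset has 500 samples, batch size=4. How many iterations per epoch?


Iterations per epoch = dataset_size / batch_size
= 500 / 4
= 125

125


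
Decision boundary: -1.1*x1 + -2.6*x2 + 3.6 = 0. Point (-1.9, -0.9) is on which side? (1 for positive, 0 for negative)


Compute -1.1 * -1.9 + -2.6 * -0.9 + 3.6
= 2.09 + 2.34 + 3.6
= 8.03
Since 8.03 >= 0, the point is on the positive side.

1


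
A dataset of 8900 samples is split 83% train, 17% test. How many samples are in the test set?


Train samples = 8900 * 83% = 7387
Test samples = 8900 - 7387
= 1513

1513


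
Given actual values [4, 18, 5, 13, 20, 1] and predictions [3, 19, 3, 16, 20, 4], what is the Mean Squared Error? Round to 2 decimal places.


Differences: [1, -1, 2, -3, 0, -3]
Squared errors: [1, 1, 4, 9, 0, 9]
Sum of squared errors = 24
MSE = 24 / 6 = 4.00

4.00


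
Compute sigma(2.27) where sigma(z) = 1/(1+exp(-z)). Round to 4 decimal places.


sigmoid(z) = 1 / (1 + exp(-z))
exp(-(2.27)) = exp(-2.27) = 0.1033
1 + 0.1033 = 1.1033
1 / 1.1033 = 0.9064

0.9064


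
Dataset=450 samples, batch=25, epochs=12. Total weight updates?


Iterations per epoch = 450 / 25 = 18
Total updates = iterations_per_epoch * epochs
= 18 * 12
= 216

216


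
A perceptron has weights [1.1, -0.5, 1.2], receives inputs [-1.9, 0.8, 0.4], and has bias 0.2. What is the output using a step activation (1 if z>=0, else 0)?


z = w . x + b
= 1.1*-1.9 + -0.5*0.8 + 1.2*0.4 + 0.2
= -2.09 + -0.4 + 0.48 + 0.2
= -2.01 + 0.2
= -1.81
Since z = -1.81 < 0, output = 0

0


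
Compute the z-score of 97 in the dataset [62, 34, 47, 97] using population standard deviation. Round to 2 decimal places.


Mean = (62 + 34 + 47 + 97) / 4 = 60.0
Variance = sum((x_i - mean)^2) / n = 554.5
Std = sqrt(554.5) = 23.5478
Z = (x - mean) / std
= (97 - 60.0) / 23.5478
= 37.0 / 23.5478
= 1.57

1.57


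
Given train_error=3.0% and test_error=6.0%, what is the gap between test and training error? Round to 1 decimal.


Generalization gap = test_error - train_error
= 6.0 - 3.0
= 3.0%
A moderate gap.

3.0


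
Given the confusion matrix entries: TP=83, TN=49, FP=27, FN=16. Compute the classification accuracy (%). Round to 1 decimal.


Accuracy = (TP + TN) / (TP + TN + FP + FN) * 100
= (83 + 49) / (83 + 49 + 27 + 16)
= 132 / 175
= 0.7543
= 75.4%

75.4


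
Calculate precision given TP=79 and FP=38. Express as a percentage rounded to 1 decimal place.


Precision = TP / (TP + FP) * 100
= 79 / (79 + 38)
= 79 / 117
= 0.6752
= 67.5%

67.5


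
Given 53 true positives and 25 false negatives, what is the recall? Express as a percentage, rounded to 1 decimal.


Recall = TP / (TP + FN) * 100
= 53 / (53 + 25)
= 53 / 78
= 0.6795
= 67.9%

67.9


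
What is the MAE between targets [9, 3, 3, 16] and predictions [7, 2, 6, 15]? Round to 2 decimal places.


Absolute errors: [2, 1, 3, 1]
Sum of absolute errors = 7
MAE = 7 / 4 = 1.75

1.75


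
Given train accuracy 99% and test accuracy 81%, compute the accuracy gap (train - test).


Gap = train_accuracy - test_accuracy
= 99 - 81
= 18%
This gap suggests the model is overfitting.

18


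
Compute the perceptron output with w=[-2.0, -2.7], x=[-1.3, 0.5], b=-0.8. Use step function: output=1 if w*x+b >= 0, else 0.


z = w . x + b
= -2.0*-1.3 + -2.7*0.5 + -0.8
= 2.6 + -1.35 + -0.8
= 1.25 + -0.8
= 0.45
Since z = 0.45 >= 0, output = 1

1


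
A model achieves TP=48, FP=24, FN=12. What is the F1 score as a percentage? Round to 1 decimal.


Precision = TP / (TP + FP) = 48 / 72 = 0.6667
Recall = TP / (TP + FN) = 48 / 60 = 0.8
F1 = 2 * P * R / (P + R)
= 2 * 0.6667 * 0.8 / (0.6667 + 0.8)
= 1.0667 / 1.4667
= 0.7273
As percentage: 72.7%

72.7


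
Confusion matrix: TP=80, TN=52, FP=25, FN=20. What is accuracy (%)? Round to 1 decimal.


Accuracy = (TP + TN) / (TP + TN + FP + FN) * 100
= (80 + 52) / (80 + 52 + 25 + 20)
= 132 / 177
= 0.7458
= 74.6%

74.6


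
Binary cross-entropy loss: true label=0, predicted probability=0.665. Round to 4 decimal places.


For y=0: Loss = -log(1-p)
= -log(1 - 0.665)
= -log(0.335)
= -(-1.0936)
= 1.0936

1.0936


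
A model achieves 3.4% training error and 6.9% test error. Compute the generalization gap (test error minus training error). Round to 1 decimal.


Generalization gap = test_error - train_error
= 6.9 - 3.4
= 3.5%
A moderate gap.

3.5


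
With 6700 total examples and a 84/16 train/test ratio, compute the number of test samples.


Train samples = 6700 * 84% = 5628
Test samples = 6700 - 5628
= 1072

1072


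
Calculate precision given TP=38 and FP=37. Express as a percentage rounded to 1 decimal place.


Precision = TP / (TP + FP) * 100
= 38 / (38 + 37)
= 38 / 75
= 0.5067
= 50.7%

50.7


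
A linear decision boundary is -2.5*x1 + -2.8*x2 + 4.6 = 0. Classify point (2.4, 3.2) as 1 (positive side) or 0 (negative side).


Compute -2.5 * 2.4 + -2.8 * 3.2 + 4.6
= -6.0 + -8.96 + 4.6
= -10.36
Since -10.36 < 0, the point is on the negative side.

0


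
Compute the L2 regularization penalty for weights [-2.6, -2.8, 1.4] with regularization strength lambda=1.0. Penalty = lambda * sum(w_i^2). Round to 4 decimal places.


Squaring each weight:
(-2.6)^2 = 6.76
(-2.8)^2 = 7.84
1.4^2 = 1.96
Sum of squares = 16.56
Penalty = 1.0 * 16.56 = 16.5600

16.5600


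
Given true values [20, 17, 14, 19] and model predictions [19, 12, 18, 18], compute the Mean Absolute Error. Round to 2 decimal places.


Absolute errors: [1, 5, 4, 1]
Sum of absolute errors = 11
MAE = 11 / 4 = 2.75

2.75


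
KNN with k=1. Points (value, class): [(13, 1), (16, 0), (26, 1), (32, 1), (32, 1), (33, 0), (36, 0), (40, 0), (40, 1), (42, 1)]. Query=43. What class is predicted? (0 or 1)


Distances from query 43:
Point 42 (class 1): distance = 1
K=1 nearest neighbors: classes = [1]
Votes for class 1: 1 / 1
Majority vote => class 1

1


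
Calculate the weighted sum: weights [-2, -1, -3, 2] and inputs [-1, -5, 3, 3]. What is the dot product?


Element-wise products:
-2 * -1 = 2
-1 * -5 = 5
-3 * 3 = -9
2 * 3 = 6
Sum = 2 + 5 + -9 + 6
= 4

4


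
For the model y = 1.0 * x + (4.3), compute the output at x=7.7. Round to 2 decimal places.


y = 1.0 * 7.7 + (4.3)
= 7.7 + (4.3)
= 12.00

12.00


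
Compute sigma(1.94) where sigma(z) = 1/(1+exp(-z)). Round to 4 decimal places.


sigmoid(z) = 1 / (1 + exp(-z))
exp(-(1.94)) = exp(-1.94) = 0.1437
1 + 0.1437 = 1.1437
1 / 1.1437 = 0.8744

0.8744


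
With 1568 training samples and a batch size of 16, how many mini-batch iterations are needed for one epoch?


Iterations per epoch = dataset_size / batch_size
= 1568 / 16
= 98

98


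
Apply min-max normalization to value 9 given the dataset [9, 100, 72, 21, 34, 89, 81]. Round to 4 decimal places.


Min = 9, Max = 100
Range = 100 - 9 = 91
Scaled = (x - min) / (max - min)
= (9 - 9) / 91
= 0 / 91
= 0.0000

0.0000


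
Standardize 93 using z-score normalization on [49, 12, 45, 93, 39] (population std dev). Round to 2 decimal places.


Mean = (49 + 12 + 45 + 93 + 39) / 5 = 47.6
Variance = sum((x_i - mean)^2) / n = 682.24
Std = sqrt(682.24) = 26.1197
Z = (x - mean) / std
= (93 - 47.6) / 26.1197
= 45.4 / 26.1197
= 1.74

1.74


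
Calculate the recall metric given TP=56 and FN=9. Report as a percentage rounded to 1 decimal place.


Recall = TP / (TP + FN) * 100
= 56 / (56 + 9)
= 56 / 65
= 0.8615
= 86.2%

86.2


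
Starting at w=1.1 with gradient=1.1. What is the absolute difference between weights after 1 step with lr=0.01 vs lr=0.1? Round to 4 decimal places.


With lr=0.01: w_new = 1.1 - 0.01 * 1.1 = 1.089
With lr=0.1: w_new = 1.1 - 0.1 * 1.1 = 0.99
Absolute difference = |1.089 - 0.99|
= 0.0990

0.0990


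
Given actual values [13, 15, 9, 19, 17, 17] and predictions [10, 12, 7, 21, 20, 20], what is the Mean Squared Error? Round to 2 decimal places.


Differences: [3, 3, 2, -2, -3, -3]
Squared errors: [9, 9, 4, 4, 9, 9]
Sum of squared errors = 44
MSE = 44 / 6 = 7.33

7.33


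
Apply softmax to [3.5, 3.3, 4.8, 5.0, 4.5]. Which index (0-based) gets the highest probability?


Softmax is a monotonic transformation, so it preserves the argmax.
We need to find the index of the maximum logit.
Index 0: 3.5
Index 1: 3.3
Index 2: 4.8
Index 3: 5.0
Index 4: 4.5
Maximum logit = 5.0 at index 3

3


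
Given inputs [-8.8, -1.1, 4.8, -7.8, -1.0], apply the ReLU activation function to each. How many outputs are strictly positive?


ReLU(x) = max(0, x) for each element:
ReLU(-8.8) = 0
ReLU(-1.1) = 0
ReLU(4.8) = 4.8
ReLU(-7.8) = 0
ReLU(-1.0) = 0
Active neurons (>0): 1

1


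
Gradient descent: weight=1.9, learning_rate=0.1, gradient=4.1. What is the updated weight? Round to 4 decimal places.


w_new = w_old - lr * gradient
= 1.9 - 0.1 * 4.1
= 1.9 - (0.41)
= 1.4900

1.4900


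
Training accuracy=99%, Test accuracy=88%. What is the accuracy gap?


Gap = train_accuracy - test_accuracy
= 99 - 88
= 11%
This gap suggests the model is overfitting.

11


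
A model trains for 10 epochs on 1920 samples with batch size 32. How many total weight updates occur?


Iterations per epoch = 1920 / 32 = 60
Total updates = iterations_per_epoch * epochs
= 60 * 10
= 600

600


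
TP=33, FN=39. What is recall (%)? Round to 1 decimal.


Recall = TP / (TP + FN) * 100
= 33 / (33 + 39)
= 33 / 72
= 0.4583
= 45.8%

45.8


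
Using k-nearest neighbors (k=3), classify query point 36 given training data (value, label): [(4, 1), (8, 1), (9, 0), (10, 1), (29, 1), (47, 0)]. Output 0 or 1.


Distances from query 36:
Point 29 (class 1): distance = 7
Point 47 (class 0): distance = 11
Point 10 (class 1): distance = 26
K=3 nearest neighbors: classes = [1, 0, 1]
Votes for class 1: 2 / 3
Majority vote => class 1

1


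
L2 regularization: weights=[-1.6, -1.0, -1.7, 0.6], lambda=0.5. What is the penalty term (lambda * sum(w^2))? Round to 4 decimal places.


Squaring each weight:
(-1.6)^2 = 2.56
(-1.0)^2 = 1.0
(-1.7)^2 = 2.89
0.6^2 = 0.36
Sum of squares = 6.81
Penalty = 0.5 * 6.81 = 3.4050

3.4050


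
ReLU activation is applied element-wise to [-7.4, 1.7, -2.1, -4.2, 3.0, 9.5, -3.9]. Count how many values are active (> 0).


ReLU(x) = max(0, x) for each element:
ReLU(-7.4) = 0
ReLU(1.7) = 1.7
ReLU(-2.1) = 0
ReLU(-4.2) = 0
ReLU(3.0) = 3.0
ReLU(9.5) = 9.5
ReLU(-3.9) = 0
Active neurons (>0): 3

3
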